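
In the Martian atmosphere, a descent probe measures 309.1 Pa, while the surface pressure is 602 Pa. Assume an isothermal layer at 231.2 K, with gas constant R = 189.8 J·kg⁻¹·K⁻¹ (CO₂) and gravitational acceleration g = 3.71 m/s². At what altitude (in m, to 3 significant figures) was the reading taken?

z ≈ 7880 m

Scale height: H = RT/g = 189.8 × 231.2 / 3.71 = 11828 m.
Invert the barometric formula: z = H ln(P₀/P).
P₀/P = 602/309.1 = 1.9476; ln(1.9476) = 0.66660.
z = 11828 × 0.66660 = 7884.5 m.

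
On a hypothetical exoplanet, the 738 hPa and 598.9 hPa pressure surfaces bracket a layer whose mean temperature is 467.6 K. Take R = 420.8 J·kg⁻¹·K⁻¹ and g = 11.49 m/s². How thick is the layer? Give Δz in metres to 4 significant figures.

Δz ≈ 3577 m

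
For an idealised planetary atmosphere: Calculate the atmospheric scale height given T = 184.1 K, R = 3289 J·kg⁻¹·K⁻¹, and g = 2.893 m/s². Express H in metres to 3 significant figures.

The scale height of an isothermal atmosphere is H = RT/g.
H = 3289 × 184.1 / 2.893 = 605500/2.893 = 209300 m.

H ≈ 209000 m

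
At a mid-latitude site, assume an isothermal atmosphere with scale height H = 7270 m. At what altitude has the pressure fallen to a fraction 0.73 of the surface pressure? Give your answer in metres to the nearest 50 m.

z ≈ 2300 m

Set P/P₀ = exp(−z/H) = 0.73, so z = −H ln(0.73).
−ln(0.73) = 0.31471; z = 7270.0 × 0.31471 = 2287.9 m.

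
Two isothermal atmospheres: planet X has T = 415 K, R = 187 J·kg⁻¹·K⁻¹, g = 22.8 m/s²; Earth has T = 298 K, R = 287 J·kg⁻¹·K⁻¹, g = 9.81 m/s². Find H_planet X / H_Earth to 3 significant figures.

H_planet X/H_Earth ≈ 0.390

H = RT/g for each body.
H_planet X = 187 × 415 / 22.8 = 3403.7 m.
H_Earth = 287 × 298 / 9.81 = 8718.2 m.
H_planet X/H_Earth = 3403.7/8718.2 = 0.39041.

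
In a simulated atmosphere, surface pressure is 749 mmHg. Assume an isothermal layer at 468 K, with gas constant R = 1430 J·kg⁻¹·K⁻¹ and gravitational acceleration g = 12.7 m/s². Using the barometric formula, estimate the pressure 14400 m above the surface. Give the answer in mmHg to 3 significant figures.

Scale height: H = RT/g = 1430 × 468 / 12.7 = 52696 m.
Barometric formula: P = P₀ exp(−z/H).
z/H = 14400/52696 = 0.27327; exp(−0.27327) = 0.76089.
P = 749 × 0.76089 = 569.91 mmHg.

P ≈ 570 mmHg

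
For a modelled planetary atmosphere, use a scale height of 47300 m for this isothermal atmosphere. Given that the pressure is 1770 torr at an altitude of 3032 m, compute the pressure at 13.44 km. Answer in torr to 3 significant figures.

P ≈ 1420 torr

Between two levels, P₂ = P₁ exp(−Δz/H) with Δz = z₂ − z₁.
Δz = 13440 − 3032.0 = 10408 m; Δz/H = 10408/47300 = 0.22004.
P₂ = 1770 × exp(−0.22004) = 1770 × 0.80249 = 1420.4 torr.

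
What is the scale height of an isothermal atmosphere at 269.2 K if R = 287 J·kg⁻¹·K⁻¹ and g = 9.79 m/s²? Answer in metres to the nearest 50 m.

H ≈ 7900 m

The scale height of an isothermal atmosphere is H = RT/g.
H = 287 × 269.2 / 9.79 = 77260/9.79 = 7891.7 m.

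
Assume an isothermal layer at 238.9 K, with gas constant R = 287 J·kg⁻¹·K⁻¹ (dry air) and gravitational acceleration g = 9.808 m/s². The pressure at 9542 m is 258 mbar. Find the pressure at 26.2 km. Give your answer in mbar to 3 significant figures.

Scale height: H = RT/g = 287 × 238.9 / 9.808 = 6990.7 m.
Between two levels, P₂ = P₁ exp(−Δz/H) with Δz = z₂ − z₁.
Δz = 26200 − 9542.0 = 16658 m; Δz/H = 16658/6990.7 = 2.3829.
P₂ = 258 × exp(−2.3829) = 258 × 0.092283 = 23.809 mbar.

P ≈ 23.8 mbar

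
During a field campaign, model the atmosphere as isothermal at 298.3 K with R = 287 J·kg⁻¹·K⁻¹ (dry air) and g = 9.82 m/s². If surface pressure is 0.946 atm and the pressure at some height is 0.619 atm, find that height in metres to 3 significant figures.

z ≈ 3700 m

Scale height: H = RT/g = 287 × 298.3 / 9.82 = 8718.1 m.
Invert the barometric formula: z = H ln(P₀/P).
P₀/P = 0.946/0.619 = 1.5283; ln(1.5283) = 0.42416.
z = 8718.1 × 0.42416 = 3697.9 m.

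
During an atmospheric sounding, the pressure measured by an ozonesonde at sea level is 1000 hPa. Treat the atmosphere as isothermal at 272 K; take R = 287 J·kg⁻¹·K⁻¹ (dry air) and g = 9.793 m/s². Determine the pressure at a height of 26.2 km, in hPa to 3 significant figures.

P ≈ 37.4 hPa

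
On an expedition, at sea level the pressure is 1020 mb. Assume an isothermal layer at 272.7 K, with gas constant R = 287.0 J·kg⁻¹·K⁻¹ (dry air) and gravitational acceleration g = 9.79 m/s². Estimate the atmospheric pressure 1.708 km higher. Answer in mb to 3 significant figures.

P ≈ 824 mb

Scale height: H = RT/g = 287.0 × 272.7 / 9.79 = 7994.4 m.
Barometric formula: P = P₀ exp(−z/H).
z/H = 1708.0/7994.4 = 0.21365; exp(−0.21365) = 0.80763.
P = 1020 × 0.80763 = 823.78 mb.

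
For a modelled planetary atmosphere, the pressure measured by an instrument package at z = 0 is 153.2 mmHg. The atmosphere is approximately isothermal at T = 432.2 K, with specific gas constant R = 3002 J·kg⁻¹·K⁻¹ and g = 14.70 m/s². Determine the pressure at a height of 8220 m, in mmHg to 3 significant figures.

P ≈ 140 mmHg

Scale height: H = RT/g = 3002 × 432.2 / 14.70 = 88263 m.
Barometric formula: P = P₀ exp(−z/H).
z/H = 8220.0/88263 = 0.093131; exp(−0.093131) = 0.91107.
P = 153.2 × 0.91107 = 139.58 mmHg.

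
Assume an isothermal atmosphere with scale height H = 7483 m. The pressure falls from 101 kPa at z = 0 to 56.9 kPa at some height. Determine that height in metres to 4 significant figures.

z ≈ 4294 m

Invert the barometric formula: z = H ln(P₀/P).
P₀/P = 101/56.9 = 1.7750; ln(1.7750) = 0.57380.
z = 7483.0 × 0.57380 = 4293.7 m.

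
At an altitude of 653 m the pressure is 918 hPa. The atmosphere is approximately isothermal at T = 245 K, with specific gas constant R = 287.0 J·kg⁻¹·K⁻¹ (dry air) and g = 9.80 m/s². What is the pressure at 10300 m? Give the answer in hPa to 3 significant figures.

P ≈ 239 hPa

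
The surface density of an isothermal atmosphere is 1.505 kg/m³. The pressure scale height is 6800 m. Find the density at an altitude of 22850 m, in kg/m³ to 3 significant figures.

In an isothermal atmosphere, density decays like pressure: ρ = ρ₀ exp(−z/H).
z/H = 22850/6800.0 = 3.3603; exp(−3.3603) = 0.034725.
ρ = 1.505 × 0.034725 = 0.052261 kg/m³.

ρ ≈ 0.0523 kg/m³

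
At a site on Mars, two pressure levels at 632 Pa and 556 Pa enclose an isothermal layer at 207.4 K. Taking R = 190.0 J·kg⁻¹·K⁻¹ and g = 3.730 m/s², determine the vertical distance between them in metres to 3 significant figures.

Hypsometric equation: Δz = (R T̄/g) ln(P₁/P₂).
R T̄/g = 190.0 × 207.4 / 3.730 = 10565 m.
ln(632/556) = ln(1.1367) = 0.12813.
Δz = 10565 × 0.12813 = 1353.7 m.

Δz ≈ 1350 m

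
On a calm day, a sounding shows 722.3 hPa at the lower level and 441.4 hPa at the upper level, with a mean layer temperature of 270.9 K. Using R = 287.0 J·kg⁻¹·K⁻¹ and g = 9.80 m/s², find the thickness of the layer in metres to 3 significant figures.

Δz ≈ 3910 m

Hypsometric equation: Δz = (R T̄/g) ln(P₁/P₂).
R T̄/g = 287.0 × 270.9 / 9.80 = 7933.5 m.
ln(722.3/441.4) = ln(1.6364) = 0.49250.
Δz = 7933.5 × 0.49250 = 3907.2 m.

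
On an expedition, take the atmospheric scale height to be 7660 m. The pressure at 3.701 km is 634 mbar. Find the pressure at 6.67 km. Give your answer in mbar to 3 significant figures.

P ≈ 430 mbar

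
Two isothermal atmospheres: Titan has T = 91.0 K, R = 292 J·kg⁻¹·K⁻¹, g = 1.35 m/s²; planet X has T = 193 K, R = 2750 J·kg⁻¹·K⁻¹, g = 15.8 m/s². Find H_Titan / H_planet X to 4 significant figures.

H_Titan/H_planet X ≈ 0.5859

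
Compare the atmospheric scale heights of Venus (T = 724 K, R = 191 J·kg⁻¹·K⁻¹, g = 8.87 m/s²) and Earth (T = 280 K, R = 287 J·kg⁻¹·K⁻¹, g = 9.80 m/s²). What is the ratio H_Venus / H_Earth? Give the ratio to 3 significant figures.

H_Venus/H_Earth ≈ 1.90

H = RT/g for each body.
H_Venus = 191 × 724 / 8.87 = 15590 m.
H_Earth = 287 × 280 / 9.80 = 8200.0 m.
H_Venus/H_Earth = 15590/8200.0 = 1.9012.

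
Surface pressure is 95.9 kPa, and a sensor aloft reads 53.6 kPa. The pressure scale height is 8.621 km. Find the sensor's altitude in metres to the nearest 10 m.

Invert the barometric formula: z = H ln(P₀/P).
P₀/P = 95.9/53.6 = 1.7892; ln(1.7892) = 0.58177.
z = 8621.0 × 0.58177 = 5015.4 m.

z ≈ 5020 m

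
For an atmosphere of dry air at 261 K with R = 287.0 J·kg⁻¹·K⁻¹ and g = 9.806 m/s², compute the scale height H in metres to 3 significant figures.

H ≈ 7640 m

The scale height of an isothermal atmosphere is H = RT/g.
H = 287.0 × 261 / 9.806 = 74907/9.806 = 7638.9 m.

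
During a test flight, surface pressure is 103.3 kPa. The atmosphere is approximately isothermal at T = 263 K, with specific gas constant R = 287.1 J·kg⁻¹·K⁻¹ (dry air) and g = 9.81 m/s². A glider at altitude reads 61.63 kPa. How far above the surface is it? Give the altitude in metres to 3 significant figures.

Scale height: H = RT/g = 287.1 × 263 / 9.81 = 7697.0 m.
Invert the barometric formula: z = H ln(P₀/P).
P₀/P = 103.3/61.63 = 1.6761; ln(1.6761) = 0.51647.
z = 7697.0 × 0.51647 = 3975.3 m.

z ≈ 3980 m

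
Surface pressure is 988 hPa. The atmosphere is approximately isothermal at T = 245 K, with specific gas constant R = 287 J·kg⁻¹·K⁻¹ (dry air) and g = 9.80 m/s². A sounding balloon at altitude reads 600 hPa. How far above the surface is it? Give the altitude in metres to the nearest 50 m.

Scale height: H = RT/g = 287 × 245 / 9.80 = 7175.0 m.
Invert the barometric formula: z = H ln(P₀/P).
P₀/P = 988/600 = 1.6467; ln(1.6467) = 0.49877.
z = 7175.0 × 0.49877 = 3578.7 m.

z ≈ 3600 m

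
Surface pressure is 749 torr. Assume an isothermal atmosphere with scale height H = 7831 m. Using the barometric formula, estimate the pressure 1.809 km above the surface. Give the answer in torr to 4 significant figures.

Barometric formula: P = P₀ exp(−z/H).
z/H = 1809.0/7831.0 = 0.23100; exp(−0.23100) = 0.79374.
P = 749 × 0.79374 = 594.51 torr.

P ≈ 594.5 torr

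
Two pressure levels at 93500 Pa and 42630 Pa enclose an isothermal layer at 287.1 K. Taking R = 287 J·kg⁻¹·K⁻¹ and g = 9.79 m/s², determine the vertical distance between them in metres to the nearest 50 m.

Hypsometric equation: Δz = (R T̄/g) ln(P₁/P₂).
R T̄/g = 287 × 287.1 / 9.79 = 8416.5 m.
ln(93500/42630) = ln(2.1933) = 0.78541.
Δz = 8416.5 × 0.78541 = 6610.4 m.

Δz ≈ 6600 m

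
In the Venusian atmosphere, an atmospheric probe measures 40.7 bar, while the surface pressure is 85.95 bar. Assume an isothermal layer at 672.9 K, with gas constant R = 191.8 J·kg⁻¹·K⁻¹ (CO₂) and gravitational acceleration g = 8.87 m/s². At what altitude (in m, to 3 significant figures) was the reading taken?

Scale height: H = RT/g = 191.8 × 672.9 / 8.87 = 14550 m.
Invert the barometric formula: z = H ln(P₀/P).
P₀/P = 85.95/40.7 = 2.1118; ln(2.1118) = 0.74754.
z = 14550 × 0.74754 = 10877 m.

z ≈ 10900 m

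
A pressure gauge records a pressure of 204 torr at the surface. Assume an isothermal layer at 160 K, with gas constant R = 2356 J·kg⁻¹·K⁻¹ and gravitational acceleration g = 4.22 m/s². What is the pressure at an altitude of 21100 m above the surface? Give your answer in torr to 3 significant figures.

Scale height: H = RT/g = 2356 × 160 / 4.22 = 89327 m.
Barometric formula: P = P₀ exp(−z/H).
z/H = 21100/89327 = 0.23621; exp(−0.23621) = 0.78961.
P = 204 × 0.78961 = 161.08 torr.

P ≈ 161 torr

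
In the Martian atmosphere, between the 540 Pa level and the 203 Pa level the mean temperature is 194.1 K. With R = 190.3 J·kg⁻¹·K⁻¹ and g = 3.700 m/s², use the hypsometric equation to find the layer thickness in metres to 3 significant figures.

Hypsometric equation: Δz = (R T̄/g) ln(P₁/P₂).
R T̄/g = 190.3 × 194.1 / 3.700 = 9983.0 m.
ln(540/203) = ln(2.6601) = 0.97836.
Δz = 9983.0 × 0.97836 = 9767.0 m.

Δz ≈ 9770 m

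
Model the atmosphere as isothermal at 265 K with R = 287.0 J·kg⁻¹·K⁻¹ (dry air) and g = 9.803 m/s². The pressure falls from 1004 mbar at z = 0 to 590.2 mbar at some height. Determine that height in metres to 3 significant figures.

Scale height: H = RT/g = 287.0 × 265 / 9.803 = 7758.3 m.
Invert the barometric formula: z = H ln(P₀/P).
P₀/P = 1004/590.2 = 1.7011; ln(1.7011) = 0.53128.
z = 7758.3 × 0.53128 = 4121.8 m.

z ≈ 4120 m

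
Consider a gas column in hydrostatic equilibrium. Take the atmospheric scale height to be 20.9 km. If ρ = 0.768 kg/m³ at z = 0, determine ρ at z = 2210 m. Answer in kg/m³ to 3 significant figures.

In an isothermal atmosphere, density decays like pressure: ρ = ρ₀ exp(−z/H).
z/H = 2210.0/20900 = 0.10574; exp(−0.10574) = 0.89966.
ρ = 0.768 × 0.89966 = 0.69094 kg/m³.

ρ ≈ 0.691 kg/m³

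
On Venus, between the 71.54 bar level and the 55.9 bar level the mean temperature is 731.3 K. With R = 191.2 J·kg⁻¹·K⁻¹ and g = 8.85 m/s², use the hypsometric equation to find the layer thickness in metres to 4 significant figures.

Δz ≈ 3898 m

Hypsometric equation: Δz = (R T̄/g) ln(P₁/P₂).
R T̄/g = 191.2 × 731.3 / 8.85 = 15799 m.
ln(71.54/55.9) = ln(1.2798) = 0.24670.
Δz = 15799 × 0.24670 = 3897.6 m.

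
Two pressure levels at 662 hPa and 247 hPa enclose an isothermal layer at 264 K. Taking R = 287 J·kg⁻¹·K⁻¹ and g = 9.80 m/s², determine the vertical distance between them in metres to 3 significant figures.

Δz ≈ 7620 m

Hypsometric equation: Δz = (R T̄/g) ln(P₁/P₂).
R T̄/g = 287 × 264 / 9.80 = 7731.4 m.
ln(662/247) = ln(2.6802) = 0.98589.
Δz = 7731.4 × 0.98589 = 7622.3 m.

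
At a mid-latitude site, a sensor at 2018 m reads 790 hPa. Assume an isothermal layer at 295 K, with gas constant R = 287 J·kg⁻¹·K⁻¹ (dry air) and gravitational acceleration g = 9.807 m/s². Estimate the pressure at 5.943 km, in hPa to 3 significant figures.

Scale height: H = RT/g = 287 × 295 / 9.807 = 8633.1 m.
Between two levels, P₂ = P₁ exp(−Δz/H) with Δz = z₂ − z₁.
Δz = 5943.0 − 2018.0 = 3925.0 m; Δz/H = 3925.0/8633.1 = 0.45465.
P₂ = 790 × exp(−0.45465) = 790 × 0.63467 = 501.39 hPa.

P ≈ 501 hPa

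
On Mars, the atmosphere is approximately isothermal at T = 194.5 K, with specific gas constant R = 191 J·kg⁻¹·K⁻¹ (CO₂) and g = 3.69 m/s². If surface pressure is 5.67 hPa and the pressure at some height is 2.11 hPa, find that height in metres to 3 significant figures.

z ≈ 9950 m

Scale height: H = RT/g = 191 × 194.5 / 3.69 = 10068 m.
Invert the barometric formula: z = H ln(P₀/P).
P₀/P = 5.67/2.11 = 2.6872; ln(2.6872) = 0.98850.
z = 10068 × 0.98850 = 9952.2 m.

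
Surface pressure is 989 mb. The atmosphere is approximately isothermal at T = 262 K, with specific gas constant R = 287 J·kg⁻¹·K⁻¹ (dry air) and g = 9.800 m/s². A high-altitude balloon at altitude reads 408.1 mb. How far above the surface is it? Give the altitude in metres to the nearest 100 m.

Scale height: H = RT/g = 287 × 262 / 9.800 = 7672.9 m.
Invert the barometric formula: z = H ln(P₀/P).
P₀/P = 989/408.1 = 2.4234; ln(2.4234) = 0.88517.
z = 7672.9 × 0.88517 = 6791.8 m.

z ≈ 6800 m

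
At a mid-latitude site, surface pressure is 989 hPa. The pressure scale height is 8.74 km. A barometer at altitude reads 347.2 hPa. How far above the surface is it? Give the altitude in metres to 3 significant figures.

Invert the barometric formula: z = H ln(P₀/P).
P₀/P = 989/347.2 = 2.8485; ln(2.8485) = 1.0468.
z = 8740.0 × 1.0468 = 9149.0 m.

z ≈ 9150 m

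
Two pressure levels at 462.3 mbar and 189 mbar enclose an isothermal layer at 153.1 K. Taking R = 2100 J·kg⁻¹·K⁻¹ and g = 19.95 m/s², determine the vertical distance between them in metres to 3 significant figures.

Hypsometric equation: Δz = (R T̄/g) ln(P₁/P₂).
R T̄/g = 2100 × 153.1 / 19.95 = 16116 m.
ln(462.3/189) = ln(2.4460) = 0.89445.
Δz = 16116 × 0.89445 = 14415 m.

Δz ≈ 14400 m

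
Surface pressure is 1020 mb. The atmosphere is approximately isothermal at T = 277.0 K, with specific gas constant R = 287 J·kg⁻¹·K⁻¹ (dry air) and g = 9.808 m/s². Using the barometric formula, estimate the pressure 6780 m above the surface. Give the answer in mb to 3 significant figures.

P ≈ 442 mb

Scale height: H = RT/g = 287 × 277.0 / 9.808 = 8105.5 m.
Barometric formula: P = P₀ exp(−z/H).
z/H = 6780.0/8105.5 = 0.83647; exp(−0.83647) = 0.43324.
P = 1020 × 0.43324 = 441.90 mb.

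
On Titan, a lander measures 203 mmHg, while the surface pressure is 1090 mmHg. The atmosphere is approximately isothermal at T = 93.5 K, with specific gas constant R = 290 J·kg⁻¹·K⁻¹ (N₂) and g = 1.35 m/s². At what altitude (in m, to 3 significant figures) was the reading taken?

Scale height: H = RT/g = 290 × 93.5 / 1.35 = 20085 m.
Invert the barometric formula: z = H ln(P₀/P).
P₀/P = 1090/203 = 5.3695; ln(5.3695) = 1.6807.
z = 20085 × 1.6807 = 33757 m.

z ≈ 33800 m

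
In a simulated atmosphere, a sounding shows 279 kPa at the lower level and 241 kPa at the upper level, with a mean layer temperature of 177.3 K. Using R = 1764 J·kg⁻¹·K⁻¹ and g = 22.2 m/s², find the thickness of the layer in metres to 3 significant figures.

Hypsometric equation: Δz = (R T̄/g) ln(P₁/P₂).
R T̄/g = 1764 × 177.3 / 22.2 = 14088 m.
ln(279/241) = ln(1.1577) = 0.14644.
Δz = 14088 × 0.14644 = 2063.0 m.

Δz ≈ 2060 m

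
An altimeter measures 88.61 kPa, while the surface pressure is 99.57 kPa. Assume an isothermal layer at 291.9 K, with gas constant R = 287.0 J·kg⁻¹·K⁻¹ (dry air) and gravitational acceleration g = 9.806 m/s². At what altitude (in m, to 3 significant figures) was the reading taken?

z ≈ 996 m

Scale height: H = RT/g = 287.0 × 291.9 / 9.806 = 8543.3 m.
Invert the barometric formula: z = H ln(P₀/P).
P₀/P = 99.57/88.61 = 1.1237; ln(1.1237) = 0.11663.
z = 8543.3 × 0.11663 = 996.41 m.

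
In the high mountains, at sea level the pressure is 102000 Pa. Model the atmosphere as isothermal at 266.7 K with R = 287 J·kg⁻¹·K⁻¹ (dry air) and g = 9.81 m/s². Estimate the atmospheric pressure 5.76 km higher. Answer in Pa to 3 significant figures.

P ≈ 48800 Pa

Scale height: H = RT/g = 287 × 266.7 / 9.81 = 7802.5 m.
Barometric formula: P = P₀ exp(−z/H).
z/H = 5760.0/7802.5 = 0.73822; exp(−0.73822) = 0.47796.
P = 102000 × 0.47796 = 48752 Pa.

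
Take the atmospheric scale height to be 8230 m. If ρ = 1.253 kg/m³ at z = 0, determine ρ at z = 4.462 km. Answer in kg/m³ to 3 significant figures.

ρ ≈ 0.729 kg/m³

In an isothermal atmosphere, density decays like pressure: ρ = ρ₀ exp(−z/H).
z/H = 4462.0/8230.0 = 0.54216; exp(−0.54216) = 0.58149.
ρ = 1.253 × 0.58149 = 0.72861 kg/m³.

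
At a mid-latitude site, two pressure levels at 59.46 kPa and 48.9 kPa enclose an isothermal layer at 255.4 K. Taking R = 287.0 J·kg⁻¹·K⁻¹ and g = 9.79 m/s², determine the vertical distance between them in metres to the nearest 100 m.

Δz ≈ 1500 m

Hypsometric equation: Δz = (R T̄/g) ln(P₁/P₂).
R T̄/g = 287.0 × 255.4 / 9.79 = 7487.2 m.
ln(59.46/48.9) = ln(1.2160) = 0.19557.
Δz = 7487.2 × 0.19557 = 1464.3 m.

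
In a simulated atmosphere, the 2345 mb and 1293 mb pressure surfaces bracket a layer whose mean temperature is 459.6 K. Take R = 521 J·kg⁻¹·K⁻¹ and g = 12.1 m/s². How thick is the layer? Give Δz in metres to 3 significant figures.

Hypsometric equation: Δz = (R T̄/g) ln(P₁/P₂).
R T̄/g = 521 × 459.6 / 12.1 = 19789 m.
ln(2345/1293) = ln(1.8136) = 0.59531.
Δz = 19789 × 0.59531 = 11781 m.

Δz ≈ 11800 m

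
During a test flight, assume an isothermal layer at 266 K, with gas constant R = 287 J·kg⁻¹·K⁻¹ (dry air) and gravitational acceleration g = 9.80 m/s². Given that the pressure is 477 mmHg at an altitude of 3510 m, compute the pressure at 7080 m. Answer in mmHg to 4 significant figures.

P ≈ 301.6 mmHg

Scale height: H = RT/g = 287 × 266 / 9.80 = 7790.0 m.
Between two levels, P₂ = P₁ exp(−Δz/H) with Δz = z₂ − z₁.
Δz = 7080.0 − 3510.0 = 3570.0 m; Δz/H = 3570.0/7790.0 = 0.45828.
P₂ = 477 × exp(−0.45828) = 477 × 0.63237 = 301.64 mmHg.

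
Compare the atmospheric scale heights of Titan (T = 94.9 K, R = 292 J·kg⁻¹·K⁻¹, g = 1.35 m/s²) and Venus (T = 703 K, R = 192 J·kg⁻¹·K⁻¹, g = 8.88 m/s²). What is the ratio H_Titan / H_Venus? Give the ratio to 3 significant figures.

H_Titan/H_Venus ≈ 1.35

H = RT/g for each body.
H_Titan = 292 × 94.9 / 1.35 = 20527 m.
H_Venus = 192 × 703 / 8.88 = 15200 m.
H_Titan/H_Venus = 20527/15200 = 1.3505.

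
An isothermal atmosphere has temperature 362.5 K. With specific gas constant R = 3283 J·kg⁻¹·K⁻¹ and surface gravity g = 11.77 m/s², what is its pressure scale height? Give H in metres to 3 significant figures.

The scale height of an isothermal atmosphere is H = RT/g.
H = 3283 × 362.5 / 11.77 = 1190100/11.77 = 101110 m.

H ≈ 101000 m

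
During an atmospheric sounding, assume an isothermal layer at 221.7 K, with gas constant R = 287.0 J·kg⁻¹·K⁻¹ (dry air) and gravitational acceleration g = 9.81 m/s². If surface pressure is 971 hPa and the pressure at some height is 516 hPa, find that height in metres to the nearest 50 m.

z ≈ 4100 m

Scale height: H = RT/g = 287.0 × 221.7 / 9.81 = 6486.0 m.
Invert the barometric formula: z = H ln(P₀/P).
P₀/P = 971/516 = 1.8818; ln(1.8818) = 0.63223.
z = 6486.0 × 0.63223 = 4100.6 m.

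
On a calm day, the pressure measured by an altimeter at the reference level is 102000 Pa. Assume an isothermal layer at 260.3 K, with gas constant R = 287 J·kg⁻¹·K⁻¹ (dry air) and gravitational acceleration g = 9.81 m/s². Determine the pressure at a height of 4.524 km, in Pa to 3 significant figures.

P ≈ 56300 Pa

Scale height: H = RT/g = 287 × 260.3 / 9.81 = 7615.3 m.
Barometric formula: P = P₀ exp(−z/H).
z/H = 4524.0/7615.3 = 0.59407; exp(−0.59407) = 0.55208.
P = 102000 × 0.55208 = 56312 Pa.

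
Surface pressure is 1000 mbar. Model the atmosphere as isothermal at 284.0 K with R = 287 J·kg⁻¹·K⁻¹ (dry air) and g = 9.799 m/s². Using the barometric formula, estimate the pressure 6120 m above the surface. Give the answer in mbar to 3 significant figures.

P ≈ 479 mbar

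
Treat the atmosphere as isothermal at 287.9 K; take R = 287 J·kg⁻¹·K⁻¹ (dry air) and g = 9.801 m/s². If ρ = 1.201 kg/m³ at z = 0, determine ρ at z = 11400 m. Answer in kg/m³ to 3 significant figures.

ρ ≈ 0.311 kg/m³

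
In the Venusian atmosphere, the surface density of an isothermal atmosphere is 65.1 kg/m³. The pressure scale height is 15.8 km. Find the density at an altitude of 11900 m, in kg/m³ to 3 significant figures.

ρ ≈ 30.7 kg/m³

In an isothermal atmosphere, density decays like pressure: ρ = ρ₀ exp(−z/H).
z/H = 11900/15800 = 0.75316; exp(−0.75316) = 0.47088.
ρ = 65.1 × 0.47088 = 30.654 kg/m³.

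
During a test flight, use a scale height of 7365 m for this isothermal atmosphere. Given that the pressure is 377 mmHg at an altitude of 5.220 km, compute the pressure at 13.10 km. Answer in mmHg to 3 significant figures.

Between two levels, P₂ = P₁ exp(−Δz/H) with Δz = z₂ − z₁.
Δz = 13100 − 5220.0 = 7880.0 m; Δz/H = 7880.0/7365.0 = 1.0699.
P₂ = 377 × exp(−1.0699) = 377 × 0.34304 = 129.33 mmHg.

P ≈ 129 mmHg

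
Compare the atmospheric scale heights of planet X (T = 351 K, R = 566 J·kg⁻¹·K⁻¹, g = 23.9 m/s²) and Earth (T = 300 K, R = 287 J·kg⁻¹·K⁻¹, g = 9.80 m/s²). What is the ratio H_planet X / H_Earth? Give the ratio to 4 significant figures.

H = RT/g for each body.
H_planet X = 566 × 351 / 23.9 = 8312.4 m.
H_Earth = 287 × 300 / 9.80 = 8785.7 m.
H_planet X/H_Earth = 8312.4/8785.7 = 0.94613.

H_planet X/H_Earth ≈ 0.9461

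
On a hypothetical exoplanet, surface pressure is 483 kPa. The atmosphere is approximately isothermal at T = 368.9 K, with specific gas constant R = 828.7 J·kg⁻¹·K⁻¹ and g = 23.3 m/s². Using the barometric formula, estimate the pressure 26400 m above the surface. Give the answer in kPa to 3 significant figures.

P ≈ 64.6 kPa

Scale height: H = RT/g = 828.7 × 368.9 / 23.3 = 13120 m.
Barometric formula: P = P₀ exp(−z/H).
z/H = 26400/13120 = 2.0122; exp(−2.0122) = 0.13369.
P = 483 × 0.13369 = 64.572 kPa.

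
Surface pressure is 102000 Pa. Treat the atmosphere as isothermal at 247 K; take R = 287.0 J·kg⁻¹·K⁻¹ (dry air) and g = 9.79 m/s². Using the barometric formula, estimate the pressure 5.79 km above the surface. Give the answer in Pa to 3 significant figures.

Scale height: H = RT/g = 287.0 × 247 / 9.79 = 7241.0 m.
Barometric formula: P = P₀ exp(−z/H).
z/H = 5790.0/7241.0 = 0.79961; exp(−0.79961) = 0.44950.
P = 102000 × 0.44950 = 45849 Pa.

P ≈ 45800 Pa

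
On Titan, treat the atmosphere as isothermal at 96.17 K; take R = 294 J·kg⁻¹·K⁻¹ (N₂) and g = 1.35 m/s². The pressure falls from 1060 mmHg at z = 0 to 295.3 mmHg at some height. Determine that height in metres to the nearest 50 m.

Scale height: H = RT/g = 294 × 96.17 / 1.35 = 20944 m.
Invert the barometric formula: z = H ln(P₀/P).
P₀/P = 1060/295.3 = 3.5896; ln(3.5896) = 1.2780.
z = 20944 × 1.2780 = 26766 m.

z ≈ 26750 m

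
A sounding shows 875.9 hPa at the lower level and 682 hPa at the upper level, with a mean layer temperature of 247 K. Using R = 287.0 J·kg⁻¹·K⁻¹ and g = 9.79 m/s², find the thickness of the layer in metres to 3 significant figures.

Δz ≈ 1810 m

Hypsometric equation: Δz = (R T̄/g) ln(P₁/P₂).
R T̄/g = 287.0 × 247 / 9.79 = 7241.0 m.
ln(875.9/682) = ln(1.2843) = 0.25021.
Δz = 7241.0 × 0.25021 = 1811.8 m.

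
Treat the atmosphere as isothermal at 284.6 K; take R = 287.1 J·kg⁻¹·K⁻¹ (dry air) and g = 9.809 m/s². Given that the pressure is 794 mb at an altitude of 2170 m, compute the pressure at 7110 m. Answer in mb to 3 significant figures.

P ≈ 439 mb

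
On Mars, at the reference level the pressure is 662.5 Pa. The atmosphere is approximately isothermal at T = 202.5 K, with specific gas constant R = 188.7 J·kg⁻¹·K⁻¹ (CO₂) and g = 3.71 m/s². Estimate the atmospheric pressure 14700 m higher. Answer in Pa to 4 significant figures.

P ≈ 159.0 Pa

Scale height: H = RT/g = 188.7 × 202.5 / 3.71 = 10300 m.
Barometric formula: P = P₀ exp(−z/H).
z/H = 14700/10300 = 1.4272; exp(−1.4272) = 0.23998.
P = 662.5 × 0.23998 = 158.99 Pa.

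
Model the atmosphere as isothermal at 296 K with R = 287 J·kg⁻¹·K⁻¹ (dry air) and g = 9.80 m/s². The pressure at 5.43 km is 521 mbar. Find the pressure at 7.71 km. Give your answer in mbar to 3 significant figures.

P ≈ 401 mbar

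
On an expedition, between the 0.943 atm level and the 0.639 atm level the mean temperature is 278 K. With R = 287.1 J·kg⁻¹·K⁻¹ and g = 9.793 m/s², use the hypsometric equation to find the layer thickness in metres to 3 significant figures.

Hypsometric equation: Δz = (R T̄/g) ln(P₁/P₂).
R T̄/g = 287.1 × 278 / 9.793 = 8150.1 m.
ln(0.943/0.639) = ln(1.4757) = 0.38913.
Δz = 8150.1 × 0.38913 = 3171.4 m.

Δz ≈ 3170 m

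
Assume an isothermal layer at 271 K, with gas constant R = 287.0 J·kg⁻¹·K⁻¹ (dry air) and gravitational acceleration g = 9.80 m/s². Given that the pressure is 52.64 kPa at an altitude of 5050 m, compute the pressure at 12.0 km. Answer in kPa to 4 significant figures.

P ≈ 21.93 kPa

Scale height: H = RT/g = 287.0 × 271 / 9.80 = 7936.4 m.
Between two levels, P₂ = P₁ exp(−Δz/H) with Δz = z₂ − z₁.
Δz = 12000 − 5050.0 = 6950.0 m; Δz/H = 6950.0/7936.4 = 0.87571.
P₂ = 52.64 × exp(−0.87571) = 52.64 × 0.41657 = 21.928 kPa.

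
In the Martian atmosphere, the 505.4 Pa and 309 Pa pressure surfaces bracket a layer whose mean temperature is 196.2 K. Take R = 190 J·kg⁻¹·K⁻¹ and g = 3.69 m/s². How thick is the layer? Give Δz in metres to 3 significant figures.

Hypsometric equation: Δz = (R T̄/g) ln(P₁/P₂).
R T̄/g = 190 × 196.2 / 3.69 = 10102 m.
ln(505.4/309) = ln(1.6356) = 0.49201.
Δz = 10102 × 0.49201 = 4970.3 m.

Δz ≈ 4970 m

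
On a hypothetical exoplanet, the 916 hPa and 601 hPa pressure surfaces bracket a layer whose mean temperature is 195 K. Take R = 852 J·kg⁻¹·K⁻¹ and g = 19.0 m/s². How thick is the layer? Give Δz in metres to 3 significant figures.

Δz ≈ 3680 m

Hypsometric equation: Δz = (R T̄/g) ln(P₁/P₂).
R T̄/g = 852 × 195 / 19.0 = 8744.2 m.
ln(916/601) = ln(1.5241) = 0.42140.
Δz = 8744.2 × 0.42140 = 3684.8 m.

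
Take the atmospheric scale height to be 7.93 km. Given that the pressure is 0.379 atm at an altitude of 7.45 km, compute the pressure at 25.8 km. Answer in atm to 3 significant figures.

Between two levels, P₂ = P₁ exp(−Δz/H) with Δz = z₂ − z₁.
Δz = 25800 − 7450.0 = 18350 m; Δz/H = 18350/7930.0 = 2.3140.
P₂ = 0.379 × exp(−2.3140) = 0.379 × 0.098865 = 0.037470 atm.

P ≈ 0.0375 atm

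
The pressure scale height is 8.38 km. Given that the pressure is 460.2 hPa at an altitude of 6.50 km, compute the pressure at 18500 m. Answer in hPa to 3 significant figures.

P ≈ 110 hPa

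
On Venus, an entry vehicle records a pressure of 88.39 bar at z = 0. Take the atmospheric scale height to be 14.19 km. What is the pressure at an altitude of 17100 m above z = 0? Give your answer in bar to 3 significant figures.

Barometric formula: P = P₀ exp(−z/H).
z/H = 17100/14190 = 1.2051; exp(−1.2051) = 0.29966.
P = 88.39 × 0.29966 = 26.487 bar.

P ≈ 26.5 bar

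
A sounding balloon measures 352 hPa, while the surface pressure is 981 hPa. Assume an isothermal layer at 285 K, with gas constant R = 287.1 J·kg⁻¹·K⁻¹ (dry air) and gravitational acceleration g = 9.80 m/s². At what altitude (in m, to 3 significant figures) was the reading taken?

z ≈ 8560 m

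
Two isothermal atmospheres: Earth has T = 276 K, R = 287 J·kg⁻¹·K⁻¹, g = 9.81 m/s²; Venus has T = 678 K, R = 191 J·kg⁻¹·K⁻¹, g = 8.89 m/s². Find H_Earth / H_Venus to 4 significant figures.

H_Earth/H_Venus ≈ 0.5543

H = RT/g for each body.
H_Earth = 287 × 276 / 9.81 = 8074.6 m.
H_Venus = 191 × 678 / 8.89 = 14567 m.
H_Earth/H_Venus = 8074.6/14567 = 0.55431.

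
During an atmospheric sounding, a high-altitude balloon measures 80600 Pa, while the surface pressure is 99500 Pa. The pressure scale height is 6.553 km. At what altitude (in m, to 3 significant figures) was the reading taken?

Invert the barometric formula: z = H ln(P₀/P).
P₀/P = 99500/80600 = 1.2345; ln(1.2345) = 0.21067.
z = 6553.0 × 0.21067 = 1380.5 m.

z ≈ 1380 m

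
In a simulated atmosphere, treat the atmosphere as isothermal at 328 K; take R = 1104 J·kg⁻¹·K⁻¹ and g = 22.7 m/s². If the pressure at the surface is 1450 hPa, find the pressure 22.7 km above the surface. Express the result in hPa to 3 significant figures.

P ≈ 349 hPa

Scale height: H = RT/g = 1104 × 328 / 22.7 = 15952 m.
Barometric formula: P = P₀ exp(−z/H).
z/H = 22700/15952 = 1.4230; exp(−1.4230) = 0.24099.
P = 1450 × 0.24099 = 349.44 hPa.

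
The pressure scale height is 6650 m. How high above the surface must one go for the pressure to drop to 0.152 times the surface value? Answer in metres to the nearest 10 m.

z ≈ 12530 m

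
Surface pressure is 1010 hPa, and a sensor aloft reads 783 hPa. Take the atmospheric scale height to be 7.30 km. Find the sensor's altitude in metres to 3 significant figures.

z ≈ 1860 m

Invert the barometric formula: z = H ln(P₀/P).
P₀/P = 1010/783 = 1.2899; ln(1.2899) = 0.25456.
z = 7300.0 × 0.25456 = 1858.3 m.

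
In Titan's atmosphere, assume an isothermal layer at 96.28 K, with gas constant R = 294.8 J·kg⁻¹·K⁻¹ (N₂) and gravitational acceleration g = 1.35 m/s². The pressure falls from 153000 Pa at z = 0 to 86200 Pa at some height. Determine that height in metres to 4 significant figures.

z ≈ 12060 m

Scale height: H = RT/g = 294.8 × 96.28 / 1.35 = 21025 m.
Invert the barometric formula: z = H ln(P₀/P).
P₀/P = 153000/86200 = 1.7749; ln(1.7749) = 0.57374.
z = 21025 × 0.57374 = 12063 m.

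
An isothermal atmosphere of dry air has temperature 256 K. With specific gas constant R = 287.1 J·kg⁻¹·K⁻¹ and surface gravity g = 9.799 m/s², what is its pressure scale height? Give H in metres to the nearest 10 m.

H ≈ 7500 m

The scale height of an isothermal atmosphere is H = RT/g.
H = 287.1 × 256 / 9.799 = 73498/9.799 = 7500.6 m.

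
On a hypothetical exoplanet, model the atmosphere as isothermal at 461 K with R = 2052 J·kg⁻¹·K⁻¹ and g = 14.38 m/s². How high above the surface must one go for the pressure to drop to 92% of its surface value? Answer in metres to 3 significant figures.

Scale height: H = RT/g = 2052 × 461 / 14.38 = 65784 m.
Set P/P₀ = exp(−z/H) = 0.92, so z = −H ln(0.92).
−ln(0.92) = 0.083382; z = 65784 × 0.083382 = 5485.2 m.

z ≈ 5490 m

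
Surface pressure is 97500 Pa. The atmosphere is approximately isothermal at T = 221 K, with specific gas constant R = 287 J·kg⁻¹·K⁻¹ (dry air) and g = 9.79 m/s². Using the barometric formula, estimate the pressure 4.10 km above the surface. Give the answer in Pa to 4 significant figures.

P ≈ 51780 Pa

Scale height: H = RT/g = 287 × 221 / 9.79 = 6478.8 m.
Barometric formula: P = P₀ exp(−z/H).
z/H = 4100.0/6478.8 = 0.63283; exp(−0.63283) = 0.53109.
P = 97500 × 0.53109 = 51781 Pa.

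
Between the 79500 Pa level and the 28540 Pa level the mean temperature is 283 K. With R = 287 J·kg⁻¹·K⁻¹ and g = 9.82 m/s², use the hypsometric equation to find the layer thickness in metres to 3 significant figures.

Δz ≈ 8470 m

Hypsometric equation: Δz = (R T̄/g) ln(P₁/P₂).
R T̄/g = 287 × 283 / 9.82 = 8271.0 m.
ln(79500/28540) = ln(2.7856) = 1.0245.
Δz = 8271.0 × 1.0245 = 8473.6 m.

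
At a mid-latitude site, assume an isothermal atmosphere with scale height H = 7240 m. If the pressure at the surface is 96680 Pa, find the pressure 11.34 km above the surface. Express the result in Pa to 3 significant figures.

P ≈ 20200 Pa

Barometric formula: P = P₀ exp(−z/H).
z/H = 11340/7240.0 = 1.5663; exp(−1.5663) = 0.20882.
P = 96680 × 0.20882 = 20189 Pa.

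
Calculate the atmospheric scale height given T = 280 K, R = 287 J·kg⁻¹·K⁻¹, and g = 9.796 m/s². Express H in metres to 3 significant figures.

H ≈ 8200 m

The scale height of an isothermal atmosphere is H = RT/g.
H = 287 × 280 / 9.796 = 80360/9.796 = 8203.3 m.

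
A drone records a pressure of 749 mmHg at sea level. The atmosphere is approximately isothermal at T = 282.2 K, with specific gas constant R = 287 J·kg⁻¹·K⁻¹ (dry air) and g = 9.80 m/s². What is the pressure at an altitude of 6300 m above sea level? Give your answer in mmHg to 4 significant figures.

P ≈ 349.5 mmHg

Scale height: H = RT/g = 287 × 282.2 / 9.80 = 8264.4 m.
Barometric formula: P = P₀ exp(−z/H).
z/H = 6300.0/8264.4 = 0.76231; exp(−0.76231) = 0.46659.
P = 749 × 0.46659 = 349.48 mmHg.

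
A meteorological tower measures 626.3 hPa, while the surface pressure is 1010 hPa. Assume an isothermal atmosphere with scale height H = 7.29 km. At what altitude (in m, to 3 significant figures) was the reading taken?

z ≈ 3480 m

Invert the barometric formula: z = H ln(P₀/P).
P₀/P = 1010/626.3 = 1.6126; ln(1.6126) = 0.47785.
z = 7290.0 × 0.47785 = 3483.5 m.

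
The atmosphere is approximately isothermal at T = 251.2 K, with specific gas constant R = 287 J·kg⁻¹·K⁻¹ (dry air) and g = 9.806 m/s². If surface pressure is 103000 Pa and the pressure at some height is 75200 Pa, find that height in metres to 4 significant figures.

z ≈ 2313 m

Scale height: H = RT/g = 287 × 251.2 / 9.806 = 7352.1 m.
Invert the barometric formula: z = H ln(P₀/P).
P₀/P = 103000/75200 = 1.3697; ln(1.3697) = 0.31459.
z = 7352.1 × 0.31459 = 2312.9 m.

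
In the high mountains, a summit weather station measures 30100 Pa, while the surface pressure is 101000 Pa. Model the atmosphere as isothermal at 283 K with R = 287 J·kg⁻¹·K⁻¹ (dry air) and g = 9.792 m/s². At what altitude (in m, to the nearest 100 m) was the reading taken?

z ≈ 10000 m

Scale height: H = RT/g = 287 × 283 / 9.792 = 8294.6 m.
Invert the barometric formula: z = H ln(P₀/P).
P₀/P = 101000/30100 = 3.3555; ln(3.3555) = 1.2106.
z = 8294.6 × 1.2106 = 10041 m.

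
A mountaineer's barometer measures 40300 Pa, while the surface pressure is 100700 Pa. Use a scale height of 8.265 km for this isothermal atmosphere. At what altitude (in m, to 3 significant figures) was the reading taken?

Invert the barometric formula: z = H ln(P₀/P).
P₀/P = 100700/40300 = 2.4988; ln(2.4988) = 0.91581.
z = 8265.0 × 0.91581 = 7569.2 m.

z ≈ 7570 m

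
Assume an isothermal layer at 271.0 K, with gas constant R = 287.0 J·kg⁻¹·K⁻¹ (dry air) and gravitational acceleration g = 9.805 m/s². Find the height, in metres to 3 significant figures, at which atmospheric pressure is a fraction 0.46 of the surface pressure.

Scale height: H = RT/g = 287.0 × 271.0 / 9.805 = 7932.4 m.
Set P/P₀ = exp(−z/H) = 0.46, so z = −H ln(0.46).
−ln(0.46) = 0.77653; z = 7932.4 × 0.77653 = 6159.7 m.

z ≈ 6160 m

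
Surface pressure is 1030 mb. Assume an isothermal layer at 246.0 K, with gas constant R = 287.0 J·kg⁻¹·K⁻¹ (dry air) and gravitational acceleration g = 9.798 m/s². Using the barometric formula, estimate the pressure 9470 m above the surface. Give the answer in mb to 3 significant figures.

P ≈ 277 mb

Scale height: H = RT/g = 287.0 × 246.0 / 9.798 = 7205.8 m.
Barometric formula: P = P₀ exp(−z/H).
z/H = 9470.0/7205.8 = 1.3142; exp(−1.3142) = 0.26869.
P = 1030 × 0.26869 = 276.75 mb.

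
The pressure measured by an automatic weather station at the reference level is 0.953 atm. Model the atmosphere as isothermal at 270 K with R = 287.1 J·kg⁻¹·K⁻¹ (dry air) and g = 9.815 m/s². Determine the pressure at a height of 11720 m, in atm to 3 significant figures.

Scale height: H = RT/g = 287.1 × 270 / 9.815 = 7897.8 m.
Barometric formula: P = P₀ exp(−z/H).
z/H = 11720/7897.8 = 1.4840; exp(−1.4840) = 0.22673.
P = 0.953 × 0.22673 = 0.21607 atm.

P ≈ 0.216 atm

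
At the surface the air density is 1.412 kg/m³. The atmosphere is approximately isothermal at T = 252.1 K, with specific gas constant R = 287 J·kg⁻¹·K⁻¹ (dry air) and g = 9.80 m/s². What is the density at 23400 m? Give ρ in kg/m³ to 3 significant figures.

Scale height: H = RT/g = 287 × 252.1 / 9.80 = 7382.9 m.
In an isothermal atmosphere, density decays like pressure: ρ = ρ₀ exp(−z/H).
z/H = 23400/7382.9 = 3.1695; exp(−3.1695) = 0.042025.
ρ = 1.412 × 0.042025 = 0.059339 kg/m³.

ρ ≈ 0.0593 kg/m³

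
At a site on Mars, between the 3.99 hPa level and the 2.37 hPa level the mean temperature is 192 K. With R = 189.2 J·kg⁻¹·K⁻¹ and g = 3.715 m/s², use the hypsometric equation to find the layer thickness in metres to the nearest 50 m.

Hypsometric equation: Δz = (R T̄/g) ln(P₁/P₂).
R T̄/g = 189.2 × 192 / 3.715 = 9778.3 m.
ln(3.99/2.37) = ln(1.6835) = 0.52087.
Δz = 9778.3 × 0.52087 = 5093.2 m.

Δz ≈ 5100 m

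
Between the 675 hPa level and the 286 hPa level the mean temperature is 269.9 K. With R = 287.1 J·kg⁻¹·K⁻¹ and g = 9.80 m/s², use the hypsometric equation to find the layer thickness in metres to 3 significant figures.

Δz ≈ 6790 m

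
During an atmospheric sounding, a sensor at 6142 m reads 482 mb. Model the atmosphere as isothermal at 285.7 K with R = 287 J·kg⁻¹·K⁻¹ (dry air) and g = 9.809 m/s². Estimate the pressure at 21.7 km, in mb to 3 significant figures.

Scale height: H = RT/g = 287 × 285.7 / 9.809 = 8359.3 m.
Between two levels, P₂ = P₁ exp(−Δz/H) with Δz = z₂ − z₁.
Δz = 21700 − 6142.0 = 15558 m; Δz/H = 15558/8359.3 = 1.8612.
P₂ = 482 × exp(−1.8612) = 482 × 0.15549 = 74.946 mb.

P ≈ 74.9 mb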